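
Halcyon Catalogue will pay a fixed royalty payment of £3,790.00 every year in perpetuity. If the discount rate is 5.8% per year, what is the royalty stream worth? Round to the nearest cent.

£65344.83

Level perpetuity: PV = C / r = £3,790.00 / 0.058 = £65,344.83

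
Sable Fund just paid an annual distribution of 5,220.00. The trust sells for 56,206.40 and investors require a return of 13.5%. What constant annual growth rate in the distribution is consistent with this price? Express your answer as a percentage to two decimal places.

3.85%

P = D₀(1+g)/(r−g) ⇒ P(r−g) = D₀(1+g) ⇒ g(P+D₀) = P·r − D₀
g = (P·r − D₀)/(P + D₀) = (56,206.40×0.135 − 5,220.00) / (56,206.40 + 5,220.00) = 0.038548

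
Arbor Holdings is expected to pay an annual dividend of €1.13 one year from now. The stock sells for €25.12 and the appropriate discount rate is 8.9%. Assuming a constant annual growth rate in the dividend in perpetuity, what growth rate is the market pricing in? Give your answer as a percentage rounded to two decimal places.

4.40%

P = D₁/(r−g) ⇒ g = r − D₁/P = 0.089 − €1.13/€25.12 = 0.044016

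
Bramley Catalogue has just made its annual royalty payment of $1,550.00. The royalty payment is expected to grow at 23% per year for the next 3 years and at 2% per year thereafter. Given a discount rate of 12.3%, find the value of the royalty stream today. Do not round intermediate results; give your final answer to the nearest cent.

D_1 = 1906.50000
D_2 = 2344.99500
D_3 = 2884.34385
Terminal value at year 3: TV = D_3×(1+g_2)/(r−g_2) = 2942.03073/0.103 = 28563.40512
P_0 = D_1/(1+r)^1 + D_2/(1+r)^2 + D_3/(1+r)^3 + TV/(1+r)^3
    = 1697.68477 + 1859.44102 + 2036.60949 + 20168.36585 = 25762.10114

$25762.10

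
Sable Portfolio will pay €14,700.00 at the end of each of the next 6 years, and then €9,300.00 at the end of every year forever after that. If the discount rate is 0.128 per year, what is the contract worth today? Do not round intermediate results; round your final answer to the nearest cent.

€94363.79

PV of 6-year annuity: €14,700.00 × [1 − (1+0.128)^−6] / 0.128 = 59092.73645
Perpetuity value at year 6: €9,300.00 / 0.128 = 72656.25000
PV of perpetuity: 72656.25000 / (1+0.128)^6 = 35271.04939
Total PV = 59092.73645 + 35271.04939 = 94363.78584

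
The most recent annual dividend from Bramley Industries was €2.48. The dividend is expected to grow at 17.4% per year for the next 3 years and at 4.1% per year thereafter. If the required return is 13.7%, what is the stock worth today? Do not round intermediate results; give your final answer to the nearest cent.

€37.54

D_1 = 2.91152
D_2 = 3.41812
D_3 = 4.01288
Terminal value at year 3: TV = D_3×(1+g_2)/(r−g_2) = 4.17741/0.096 = 43.51465
P_0 = D_1/(1+r)^1 + D_2/(1+r)^2 + D_3/(1+r)^3 + TV/(1+r)^3
    = 2.56070 + 2.64403 + 2.73007 + 29.60425 = 37.53906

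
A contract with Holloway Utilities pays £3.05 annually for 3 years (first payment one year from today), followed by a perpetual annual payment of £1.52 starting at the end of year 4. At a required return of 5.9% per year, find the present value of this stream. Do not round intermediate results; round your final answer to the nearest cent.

£29.86

PV of 3-year annuity: £3.05 × [1 − (1+0.059)^−3] / 0.059 = 8.16779
Perpetuity value at year 3: £1.52 / 0.059 = 25.76271
PV of perpetuity: 25.76271 / (1+0.059)^3 = 21.69220
Total PV = 8.16779 + 21.69220 = 29.86000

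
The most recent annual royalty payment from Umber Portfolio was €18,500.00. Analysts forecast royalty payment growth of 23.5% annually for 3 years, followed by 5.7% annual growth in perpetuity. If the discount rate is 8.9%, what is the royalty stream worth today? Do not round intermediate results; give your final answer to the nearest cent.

D_1 = 22847.50000
D_2 = 28216.66250
D_3 = 34847.57819
Terminal value at year 3: TV = D_3×(1+g_2)/(r−g_2) = 36833.89014/0.032 = 1151059.06701
P_0 = D_1/(1+r)^1 + D_2/(1+r)^2 + D_3/(1+r)^3 + TV/(1+r)^3
    = 20980.25712 + 23793.03723 + 26982.92100 + 891279.60943 = 963035.82478

€963035.82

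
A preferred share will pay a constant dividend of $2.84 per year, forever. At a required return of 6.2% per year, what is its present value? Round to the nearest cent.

Level perpetuity: PV = C / r = $2.84 / 0.062 = $45.81

$45.81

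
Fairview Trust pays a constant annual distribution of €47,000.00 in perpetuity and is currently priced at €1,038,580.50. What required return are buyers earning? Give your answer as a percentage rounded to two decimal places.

P = C/r ⇒ r = C/P = €47,000.00/€1,038,580.50 = 0.045254

4.53%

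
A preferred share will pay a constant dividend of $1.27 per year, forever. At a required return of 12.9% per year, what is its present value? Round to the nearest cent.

Level perpetuity: PV = C / r = $1.27 / 0.129 = $9.84

$9.84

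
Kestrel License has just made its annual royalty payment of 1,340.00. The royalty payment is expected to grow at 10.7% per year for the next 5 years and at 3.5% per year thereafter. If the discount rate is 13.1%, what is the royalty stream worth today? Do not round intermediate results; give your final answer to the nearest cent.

19263.09

D_1 = 1483.38000
D_2 = 1642.10166
D_3 = 1817.80654
D_4 = 2012.31184
D_5 = 2227.62920
Terminal value at year 5: TV = D_5×(1+g_2)/(r−g_2) = 2305.59623/0.096 = 24016.62735
P_0 = D_1/(1+r)^1 + D_2/(1+r)^2 + D_3/(1+r)^3 + D_4/(1+r)^4 + D_5/(1+r)^5 + TV/(1+r)^5
    = 1311.56499 + 1283.73337 + 1256.49234 + 1229.82938 + 1203.73220 + 12977.73778 = 19263.09006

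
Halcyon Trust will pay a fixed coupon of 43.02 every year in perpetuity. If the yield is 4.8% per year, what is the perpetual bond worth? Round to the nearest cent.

Level perpetuity: PV = C / r = 43.02 / 0.048 = 896.25

896.25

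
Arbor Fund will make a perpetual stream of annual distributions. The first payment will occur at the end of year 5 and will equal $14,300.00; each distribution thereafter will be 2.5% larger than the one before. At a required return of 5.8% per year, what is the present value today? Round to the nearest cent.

Value at end of year 4: C₁ / (r − g) = $14,300.00 / (0.058 − 0.025) = $433,333.3333
Discount to today: PV = $433,333.3333 / (1 + 0.058)^4 = $433,333.3333 / 1.252976 = $345,843.35

$345843.35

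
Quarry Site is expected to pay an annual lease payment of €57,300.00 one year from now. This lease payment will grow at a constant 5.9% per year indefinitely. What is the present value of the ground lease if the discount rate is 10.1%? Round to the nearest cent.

€1364285.71

Growing perpetuity: P = D₁ / (r − g) = €57,300.0000 / (0.101 − 0.059) = €1,364,285.71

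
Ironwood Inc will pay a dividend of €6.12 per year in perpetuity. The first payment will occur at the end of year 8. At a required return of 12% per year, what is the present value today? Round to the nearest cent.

Value at end of year 7: C / r = €6.12 / 0.12 = €51.0000
Discount to today: PV = €51.0000 / (1 + 0.12)^7 = €51.0000 / 2.210681 = €23.07

€23.07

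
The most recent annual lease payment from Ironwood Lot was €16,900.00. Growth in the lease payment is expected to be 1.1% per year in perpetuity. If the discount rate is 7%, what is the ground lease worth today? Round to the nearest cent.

D₁ = D₀ × (1 + g) = €16,900.00 × 1.011 = €17,085.9000
Growing perpetuity: P = D₁ / (r − g) = €17,085.9000 / (0.07 − 0.011) = €289,591.53

€289591.53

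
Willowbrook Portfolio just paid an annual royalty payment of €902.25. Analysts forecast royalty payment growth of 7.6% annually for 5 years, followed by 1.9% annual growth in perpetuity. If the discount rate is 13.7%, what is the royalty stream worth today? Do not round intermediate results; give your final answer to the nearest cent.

€9749.01

D_1 = 970.82100
D_2 = 1044.60340
D_3 = 1123.99325
D_4 = 1209.41674
D_5 = 1301.33241
Terminal value at year 5: TV = D_5×(1+g_2)/(r−g_2) = 1326.05773/0.118 = 11237.77737
P_0 = D_1/(1+r)^1 + D_2/(1+r)^2 + D_3/(1+r)^3 + D_4/(1+r)^4 + D_5/(1+r)^5 + TV/(1+r)^5
    = 853.84433 + 808.03562 + 764.68454 + 723.65925 + 684.83496 + 5913.95616 = 9749.01485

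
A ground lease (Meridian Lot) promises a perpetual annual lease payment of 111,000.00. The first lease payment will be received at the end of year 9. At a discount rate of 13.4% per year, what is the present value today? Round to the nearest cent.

302910.09

Value at end of year 8: C / r = 111,000.00 / 0.134 = 828,358.2090
Discount to today: PV = 828,358.2090 / (1 + 0.134)^8 = 828,358.2090 / 2.734667 = 302,910.09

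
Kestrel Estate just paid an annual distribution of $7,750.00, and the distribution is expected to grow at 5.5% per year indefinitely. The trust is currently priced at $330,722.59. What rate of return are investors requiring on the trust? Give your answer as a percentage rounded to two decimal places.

7.97%

D₁ = $7,750.00 × 1.055 = $8,176.2500
P = D₁/(r − g) ⇒ r = D₁/P + g = $8,176.2500/$330,722.59 + 0.055 = 0.024722 + 0.055 = 0.079722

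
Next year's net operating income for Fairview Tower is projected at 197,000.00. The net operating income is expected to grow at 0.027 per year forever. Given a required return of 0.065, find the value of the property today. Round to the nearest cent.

5184210.53

Growing perpetuity: P = D₁ / (r − g) = 197,000.0000 / (0.065 − 0.027) = 5,184,210.53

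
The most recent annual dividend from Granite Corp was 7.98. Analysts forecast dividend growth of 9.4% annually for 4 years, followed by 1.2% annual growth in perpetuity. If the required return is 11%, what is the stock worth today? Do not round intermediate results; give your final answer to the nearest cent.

D_1 = 8.73012
D_2 = 9.55075
D_3 = 10.44852
D_4 = 11.43068
Terminal value at year 4: TV = D_4×(1+g_2)/(r−g_2) = 11.56785/0.098 = 118.03930
P_0 = D_1/(1+r)^1 + D_2/(1+r)^2 + D_3/(1+r)^3 + D_4/(1+r)^4 + TV/(1+r)^4
    = 7.86497 + 7.75160 + 7.63987 + 7.52974 + 77.75614 = 108.54233

108.54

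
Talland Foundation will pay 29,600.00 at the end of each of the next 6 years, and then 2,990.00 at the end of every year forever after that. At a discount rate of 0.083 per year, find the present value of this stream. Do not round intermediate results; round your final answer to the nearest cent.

157927.34

PV of 6-year annuity: 29,600.00 × [1 − (1+0.083)^−6] / 0.083 = 135600.75297
Perpetuity value at year 6: 2,990.00 / 0.083 = 36024.09639
PV of perpetuity: 36024.09639 / (1+0.083)^6 = 22326.58789
Total PV = 135600.75297 + 22326.58789 = 157927.34086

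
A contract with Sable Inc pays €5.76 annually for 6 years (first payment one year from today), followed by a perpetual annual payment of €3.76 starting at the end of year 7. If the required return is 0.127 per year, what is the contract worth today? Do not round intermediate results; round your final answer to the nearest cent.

PV of 6-year annuity: €5.76 × [1 − (1+0.127)^−6] / 0.127 = 23.21955
Perpetuity value at year 6: €3.76 / 0.127 = 29.60630
PV of perpetuity: 29.60630 / (1+0.127)^6 = 14.44909
Total PV = 23.21955 + 14.44909 = 37.66864

€37.67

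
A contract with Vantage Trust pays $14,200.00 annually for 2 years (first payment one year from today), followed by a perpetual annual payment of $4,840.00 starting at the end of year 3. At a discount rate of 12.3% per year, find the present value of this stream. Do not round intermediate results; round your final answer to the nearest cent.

PV of 2-year annuity: $14,200.00 × [1 − (1+0.123)^−2] / 0.123 = 23904.45387
Perpetuity value at year 2: $4,840.00 / 0.123 = 39349.59350
PV of perpetuity: 39349.59350 / (1+0.123)^2 = 31201.87823
Total PV = 23904.45387 + 31201.87823 = 55106.33210

$55106.33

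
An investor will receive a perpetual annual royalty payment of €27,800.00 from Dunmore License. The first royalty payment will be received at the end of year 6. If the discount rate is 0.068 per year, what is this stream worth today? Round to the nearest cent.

€294225.03

Value at end of year 5: C / r = €27,800.00 / 0.068 = €408,823.5294
Discount to today: PV = €408,823.5294 / (1 + 0.068)^5 = €408,823.5294 / 1.389493 = €294,225.03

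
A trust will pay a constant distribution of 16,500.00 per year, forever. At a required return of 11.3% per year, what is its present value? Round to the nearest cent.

146017.70

Level perpetuity: PV = C / r = 16,500.00 / 0.113 = 146,017.70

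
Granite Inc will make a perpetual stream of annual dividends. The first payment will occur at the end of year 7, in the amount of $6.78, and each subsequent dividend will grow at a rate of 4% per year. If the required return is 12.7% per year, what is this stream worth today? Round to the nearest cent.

$38.03

Value at end of year 6: C₁ / (r − g) = $6.78 / (0.127 − 0.04) = $77.9310
Discount to today: PV = $77.9310 / (1 + 0.127)^6 = $77.9310 / 2.049007 = $38.03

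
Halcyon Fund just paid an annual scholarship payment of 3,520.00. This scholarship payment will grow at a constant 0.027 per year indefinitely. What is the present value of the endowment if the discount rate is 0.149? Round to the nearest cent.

29631.48

D₁ = D₀ × (1 + g) = 3,520.00 × 1.027 = 3,615.0400
Growing perpetuity: P = D₁ / (r − g) = 3,615.0400 / (0.149 − 0.027) = 29,631.48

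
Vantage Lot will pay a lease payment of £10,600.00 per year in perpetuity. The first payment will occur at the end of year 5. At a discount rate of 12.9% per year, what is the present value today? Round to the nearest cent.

Value at end of year 4: C / r = £10,600.00 / 0.129 = £82,170.5426
Discount to today: PV = £82,170.5426 / (1 + 0.129)^4 = £82,170.5426 / 1.624710 = £50,575.52

£50575.52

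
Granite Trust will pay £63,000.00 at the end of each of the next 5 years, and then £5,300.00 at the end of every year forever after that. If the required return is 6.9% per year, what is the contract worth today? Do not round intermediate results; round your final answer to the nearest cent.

£314027.79

PV of 5-year annuity: £63,000.00 × [1 − (1+0.069)^−5] / 0.069 = 259005.55229
Perpetuity value at year 5: £5,300.00 / 0.069 = 76811.59420
PV of perpetuity: 76811.59420 / (1+0.069)^5 = 55022.23822
Total PV = 259005.55229 + 55022.23822 = 314027.79050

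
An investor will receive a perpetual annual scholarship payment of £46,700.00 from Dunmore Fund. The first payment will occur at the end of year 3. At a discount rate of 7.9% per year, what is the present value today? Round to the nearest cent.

Value at end of year 2: C / r = £46,700.00 / 0.079 = £591,139.2405
Discount to today: PV = £591,139.2405 / (1 + 0.079)^2 = £591,139.2405 / 1.164241 = £507,746.45

£507746.45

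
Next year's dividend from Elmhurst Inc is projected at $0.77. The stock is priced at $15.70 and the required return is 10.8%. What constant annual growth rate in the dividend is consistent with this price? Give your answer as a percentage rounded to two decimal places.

5.90%

P = D₁/(r−g) ⇒ g = r − D₁/P = 0.108 − $0.77/$15.70 = 0.058955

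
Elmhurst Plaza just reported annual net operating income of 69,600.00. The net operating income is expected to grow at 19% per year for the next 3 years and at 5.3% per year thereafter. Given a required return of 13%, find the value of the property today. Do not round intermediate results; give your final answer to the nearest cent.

D_1 = 82824.00000
D_2 = 98560.56000
D_3 = 117287.06640
Terminal value at year 3: TV = D_3×(1+g_2)/(r−g_2) = 123503.28092/0.077 = 1603938.71324
P_0 = D_1/(1+r)^1 + D_2/(1+r)^2 + D_3/(1+r)^3 + TV/(1+r)^3
    = 73295.57522 + 77187.37568 + 81285.82040 + 1111609.98549 = 1343378.75679

1343378.76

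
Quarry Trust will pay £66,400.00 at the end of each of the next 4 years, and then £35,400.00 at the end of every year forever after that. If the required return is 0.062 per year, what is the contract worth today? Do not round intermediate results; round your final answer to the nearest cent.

£677895.90

PV of 4-year annuity: £66,400.00 × [1 − (1+0.062)^−4] / 0.062 = 229033.20919
Perpetuity value at year 4: £35,400.00 / 0.062 = 570967.74194
PV of perpetuity: 570967.74194 / (1+0.062)^4 = 448862.68764
Total PV = 229033.20919 + 448862.68764 = 677895.89683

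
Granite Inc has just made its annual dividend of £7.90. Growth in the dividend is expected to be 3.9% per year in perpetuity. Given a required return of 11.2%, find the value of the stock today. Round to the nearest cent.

£112.44

D₁ = D₀ × (1 + g) = £7.90 × 1.039 = £8.2081
Growing perpetuity: P = D₁ / (r − g) = £8.2081 / (0.112 − 0.039) = £112.44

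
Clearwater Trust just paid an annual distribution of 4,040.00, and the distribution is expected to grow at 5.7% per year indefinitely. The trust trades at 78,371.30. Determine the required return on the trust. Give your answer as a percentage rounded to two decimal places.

11.15%

D₁ = 4,040.00 × 1.057 = 4,270.2800
P = D₁/(r − g) ⇒ r = D₁/P + g = 4,270.2800/78,371.30 + 0.057 = 0.054488 + 0.057 = 0.111488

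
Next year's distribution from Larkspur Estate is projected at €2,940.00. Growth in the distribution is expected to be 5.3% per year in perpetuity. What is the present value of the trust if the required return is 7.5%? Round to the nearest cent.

Growing perpetuity: P = D₁ / (r − g) = €2,940.0000 / (0.075 − 0.053) = €133,636.36

€133636.36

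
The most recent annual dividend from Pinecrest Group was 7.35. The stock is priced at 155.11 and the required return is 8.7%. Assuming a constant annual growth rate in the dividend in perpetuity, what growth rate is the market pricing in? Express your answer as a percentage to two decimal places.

P = D₀(1+g)/(r−g) ⇒ P(r−g) = D₀(1+g) ⇒ g(P+D₀) = P·r − D₀
g = (P·r − D₀)/(P + D₀) = (155.11×0.087 − 7.35) / (155.11 + 7.35) = 0.037822

3.78%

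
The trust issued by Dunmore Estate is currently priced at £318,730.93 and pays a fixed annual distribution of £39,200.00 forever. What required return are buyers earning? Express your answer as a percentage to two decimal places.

12.30%

P = C/r ⇒ r = C/P = £39,200.00/£318,730.93 = 0.122988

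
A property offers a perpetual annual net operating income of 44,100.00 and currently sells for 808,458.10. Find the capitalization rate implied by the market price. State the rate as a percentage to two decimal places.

P = C/r ⇒ r = C/P = 44,100.00/808,458.10 = 0.054548

5.45%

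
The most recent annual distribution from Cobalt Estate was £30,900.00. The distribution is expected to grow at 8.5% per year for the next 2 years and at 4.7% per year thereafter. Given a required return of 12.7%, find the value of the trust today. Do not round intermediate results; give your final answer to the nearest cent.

£433211.76

D_1 = 33526.50000
D_2 = 36376.25250
Terminal value at year 2: TV = D_2×(1+g_2)/(r−g_2) = 38085.93637/0.08 = 476074.20459
P_0 = D_1/(1+r)^1 + D_2/(1+r)^2 + TV/(1+r)^2
    = 29748.44720 + 28639.80942 + 374823.50580 = 433211.76242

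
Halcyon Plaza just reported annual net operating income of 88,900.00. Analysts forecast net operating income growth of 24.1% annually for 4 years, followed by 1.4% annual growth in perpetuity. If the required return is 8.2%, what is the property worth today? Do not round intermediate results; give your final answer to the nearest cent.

2800969.70

D_1 = 110324.90000
D_2 = 136913.20090
D_3 = 169909.28232
D_4 = 210857.41936
Terminal value at year 4: TV = D_4×(1+g_2)/(r−g_2) = 213809.42323/0.068 = 3144256.22392
P_0 = D_1/(1+r)^1 + D_2/(1+r)^2 + D_3/(1+r)^3 + D_4/(1+r)^4 + TV/(1+r)^4
    = 101963.86322 + 116947.46234 + 134132.90274 + 153843.74519 + 2294081.72979 = 2800969.70328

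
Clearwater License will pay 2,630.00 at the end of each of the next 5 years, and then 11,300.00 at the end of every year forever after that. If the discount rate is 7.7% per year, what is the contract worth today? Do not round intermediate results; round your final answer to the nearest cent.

PV of 5-year annuity: 2,630.00 × [1 − (1+0.077)^−5] / 0.077 = 10584.38288
Perpetuity value at year 5: 11,300.00 / 0.077 = 146753.24675
PV of perpetuity: 146753.24675 / (1+0.077)^5 = 101276.62071
Total PV = 10584.38288 + 101276.62071 = 111861.00358

111861.00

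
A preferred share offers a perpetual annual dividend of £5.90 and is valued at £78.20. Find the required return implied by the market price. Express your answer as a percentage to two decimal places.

P = C/r ⇒ r = C/P = £5.90/£78.20 = 0.075448

7.54%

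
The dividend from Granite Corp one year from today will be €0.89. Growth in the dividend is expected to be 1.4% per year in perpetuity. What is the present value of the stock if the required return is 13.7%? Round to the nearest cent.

Growing perpetuity: P = D₁ / (r − g) = €0.8900 / (0.137 − 0.014) = €7.24

€7.24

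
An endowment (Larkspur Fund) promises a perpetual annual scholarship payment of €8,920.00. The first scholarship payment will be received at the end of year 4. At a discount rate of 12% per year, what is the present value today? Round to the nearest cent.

€52909.00

Value at end of year 3: C / r = €8,920.00 / 0.12 = €74,333.3333
Discount to today: PV = €74,333.3333 / (1 + 0.12)^3 = €74,333.3333 / 1.404928 = €52,909.00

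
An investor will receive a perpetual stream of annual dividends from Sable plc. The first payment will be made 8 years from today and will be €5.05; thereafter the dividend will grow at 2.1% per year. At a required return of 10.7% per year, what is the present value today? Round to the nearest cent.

€28.82

Value at end of year 7: C₁ / (r − g) = €5.05 / (0.107 − 0.021) = €58.7209
Discount to today: PV = €58.7209 / (1 + 0.107)^7 = €58.7209 / 2.037198 = €28.82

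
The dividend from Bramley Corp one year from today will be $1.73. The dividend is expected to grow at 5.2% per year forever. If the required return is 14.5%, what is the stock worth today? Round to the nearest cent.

Growing perpetuity: P = D₁ / (r − g) = $1.7300 / (0.145 − 0.052) = $18.60

$18.60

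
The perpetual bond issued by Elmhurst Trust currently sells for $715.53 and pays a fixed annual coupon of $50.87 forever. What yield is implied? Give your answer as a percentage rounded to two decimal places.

P = C/r ⇒ r = C/P = $50.87/$715.53 = 0.071094

7.11%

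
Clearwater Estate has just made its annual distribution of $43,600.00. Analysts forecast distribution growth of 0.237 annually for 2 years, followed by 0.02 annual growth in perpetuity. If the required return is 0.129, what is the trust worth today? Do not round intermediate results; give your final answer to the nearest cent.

$589903.28

D_1 = 53933.20000
D_2 = 66715.36840
Terminal value at year 2: TV = D_2×(1+g_2)/(r−g_2) = 68049.67577/0.109 = 624308.95200
P_0 = D_1/(1+r)^1 + D_2/(1+r)^2 + TV/(1+r)^2
    = 47770.77059 + 52340.51658 + 489791.99006 = 589903.27724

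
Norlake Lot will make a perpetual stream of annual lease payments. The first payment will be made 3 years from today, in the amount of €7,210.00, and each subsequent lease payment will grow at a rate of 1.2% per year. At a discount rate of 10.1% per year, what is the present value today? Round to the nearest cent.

Value at end of year 2: C₁ / (r − g) = €7,210.00 / (0.101 − 0.012) = €81,011.2360
Discount to today: PV = €81,011.2360 / (1 + 0.101)^2 = €81,011.2360 / 1.212201 = €66,829.87

€66829.87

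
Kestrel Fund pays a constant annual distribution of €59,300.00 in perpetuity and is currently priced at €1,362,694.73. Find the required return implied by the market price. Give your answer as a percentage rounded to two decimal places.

4.35%

P = C/r ⇒ r = C/P = €59,300.00/€1,362,694.73 = 0.043517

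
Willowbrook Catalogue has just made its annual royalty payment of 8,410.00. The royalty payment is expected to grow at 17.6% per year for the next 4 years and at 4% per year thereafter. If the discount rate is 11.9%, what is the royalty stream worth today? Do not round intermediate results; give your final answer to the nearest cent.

173202.90

D_1 = 9890.16000
D_2 = 11630.82816
D_3 = 13677.85392
D_4 = 16085.15621
Terminal value at year 4: TV = D_4×(1+g_2)/(r−g_2) = 16728.56245/0.079 = 211753.95511
P_0 = D_1/(1+r)^1 + D_2/(1+r)^2 + D_3/(1+r)^3 + D_4/(1+r)^4 + TV/(1+r)^4
    = 8838.39142 + 9288.60439 + 9761.75046 + 10258.99780 + 135055.16090 = 173202.90497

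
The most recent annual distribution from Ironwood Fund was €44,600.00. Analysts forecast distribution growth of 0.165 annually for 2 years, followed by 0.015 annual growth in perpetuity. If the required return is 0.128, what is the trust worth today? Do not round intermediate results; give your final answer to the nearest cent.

€520959.66

D_1 = 51959.00000
D_2 = 60532.23500
Terminal value at year 2: TV = D_2×(1+g_2)/(r−g_2) = 61440.21852/0.113 = 543718.74801
P_0 = D_1/(1+r)^1 + D_2/(1+r)^2 + TV/(1+r)^2
    = 46062.94326 + 47573.87314 + 427322.84280 = 520959.65920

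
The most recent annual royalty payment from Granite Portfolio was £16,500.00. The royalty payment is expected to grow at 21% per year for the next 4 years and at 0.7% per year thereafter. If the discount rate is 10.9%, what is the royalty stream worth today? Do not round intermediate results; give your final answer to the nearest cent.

£313308.35

D_1 = 19965.00000
D_2 = 24157.65000
D_3 = 29230.75650
D_4 = 35369.21536
Terminal value at year 4: TV = D_4×(1+g_2)/(r−g_2) = 35616.79987/0.102 = 349184.31248
P_0 = D_1/(1+r)^1 + D_2/(1+r)^2 + D_3/(1+r)^3 + D_4/(1+r)^4 + TV/(1+r)^4
    = 18002.70514 + 19642.26620 + 21431.14707 + 23382.94676 + 230849.28814 = 313308.35332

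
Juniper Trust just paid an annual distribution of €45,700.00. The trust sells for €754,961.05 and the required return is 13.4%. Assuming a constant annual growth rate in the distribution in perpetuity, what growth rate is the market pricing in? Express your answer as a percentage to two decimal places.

6.93%

P = D₀(1+g)/(r−g) ⇒ P(r−g) = D₀(1+g) ⇒ g(P+D₀) = P·r − D₀
g = (P·r − D₀)/(P + D₀) = (€754,961.05×0.134 − €45,700.00) / (€754,961.05 + €45,700.00) = 0.069274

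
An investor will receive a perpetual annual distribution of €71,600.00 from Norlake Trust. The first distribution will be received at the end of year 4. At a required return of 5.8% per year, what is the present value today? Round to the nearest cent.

€1042384.69

Value at end of year 3: C / r = €71,600.00 / 0.058 = €1,234,482.7586
Discount to today: PV = €1,234,482.7586 / (1 + 0.058)^3 = €1,234,482.7586 / 1.184287 = €1,042,384.69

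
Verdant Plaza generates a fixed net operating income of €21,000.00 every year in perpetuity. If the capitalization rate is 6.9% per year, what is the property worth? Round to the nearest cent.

€304347.83

Level perpetuity: PV = C / r = €21,000.00 / 0.069 = €304,347.83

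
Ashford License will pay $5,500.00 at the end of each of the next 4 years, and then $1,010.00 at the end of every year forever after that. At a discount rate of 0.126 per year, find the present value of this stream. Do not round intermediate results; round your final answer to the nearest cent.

$21483.01

PV of 4-year annuity: $5,500.00 × [1 − (1+0.126)^−4] / 0.126 = 16496.49549
Perpetuity value at year 4: $1,010.00 / 0.126 = 8015.87302
PV of perpetuity: 8015.87302 / (1+0.126)^4 = 4986.51657
Total PV = 16496.49549 + 4986.51657 = 21483.01206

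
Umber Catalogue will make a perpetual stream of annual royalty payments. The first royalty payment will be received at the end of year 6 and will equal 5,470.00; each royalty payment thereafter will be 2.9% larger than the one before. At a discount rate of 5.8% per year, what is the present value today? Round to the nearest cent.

Value at end of year 5: C₁ / (r − g) = 5,470.00 / (0.058 − 0.029) = 188,620.6897
Discount to today: PV = 188,620.6897 / (1 + 0.058)^5 = 188,620.6897 / 1.325648 = 142,285.61

142285.61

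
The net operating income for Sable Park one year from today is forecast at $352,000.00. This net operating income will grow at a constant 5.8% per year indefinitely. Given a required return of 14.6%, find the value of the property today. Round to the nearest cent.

Growing perpetuity: P = D₁ / (r − g) = $352,000.0000 / (0.146 − 0.058) = $4,000,000.00

$4000000.00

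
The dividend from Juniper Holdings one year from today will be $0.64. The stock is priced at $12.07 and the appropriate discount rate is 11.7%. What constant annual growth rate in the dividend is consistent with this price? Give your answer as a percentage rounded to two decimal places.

P = D₁/(r−g) ⇒ g = r − D₁/P = 0.117 − $0.64/$12.07 = 0.063976

6.40%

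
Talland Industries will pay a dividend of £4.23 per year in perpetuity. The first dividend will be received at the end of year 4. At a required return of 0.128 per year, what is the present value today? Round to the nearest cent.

£23.03

Value at end of year 3: C / r = £4.23 / 0.128 = £33.0469
Discount to today: PV = £33.0469 / (1 + 0.128)^3 = £33.0469 / 1.435249 = £23.03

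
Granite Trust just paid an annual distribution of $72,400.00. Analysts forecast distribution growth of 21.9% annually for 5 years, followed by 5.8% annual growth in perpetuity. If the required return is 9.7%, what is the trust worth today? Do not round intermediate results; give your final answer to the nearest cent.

$3829953.80

D_1 = 88255.60000
D_2 = 107583.57640
D_3 = 131144.37963
D_4 = 159864.99877
D_5 = 194875.43350
Terminal value at year 5: TV = D_5×(1+g_2)/(r−g_2) = 206178.20864/0.039 = 5286620.73448
P_0 = D_1/(1+r)^1 + D_2/(1+r)^2 + D_3/(1+r)^3 + D_4/(1+r)^4 + D_5/(1+r)^5 + TV/(1+r)^5
    = 80451.77758 + 89399.01264 + 99341.29116 + 110389.27432 + 122665.93017 + 3327706.51585 = 3829953.80172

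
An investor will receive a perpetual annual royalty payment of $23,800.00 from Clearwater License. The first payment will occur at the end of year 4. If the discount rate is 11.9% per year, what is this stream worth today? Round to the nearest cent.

Value at end of year 3: C / r = $23,800.00 / 0.119 = $200,000.0000
Discount to today: PV = $200,000.0000 / (1 + 0.119)^3 = $200,000.0000 / 1.401168 = $142,738.04

$142738.04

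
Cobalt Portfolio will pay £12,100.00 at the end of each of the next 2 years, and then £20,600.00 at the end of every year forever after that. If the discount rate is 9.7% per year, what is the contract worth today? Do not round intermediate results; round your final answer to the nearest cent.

PV of 2-year annuity: £12,100.00 × [1 − (1+0.097)^−2] / 0.097 = 21084.85145
Perpetuity value at year 2: £20,600.00 / 0.097 = 212371.13402
PV of perpetuity: 212371.13402 / (1+0.097)^2 = 176474.61006
Total PV = 21084.85145 + 176474.61006 = 197559.46151

£197559.46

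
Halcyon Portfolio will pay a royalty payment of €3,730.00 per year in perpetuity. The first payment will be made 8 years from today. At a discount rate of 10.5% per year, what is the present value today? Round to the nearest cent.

€17659.71

Value at end of year 7: C / r = €3,730.00 / 0.105 = €35,523.8095
Discount to today: PV = €35,523.8095 / (1 + 0.105)^7 = €35,523.8095 / 2.011574 = €17,659.71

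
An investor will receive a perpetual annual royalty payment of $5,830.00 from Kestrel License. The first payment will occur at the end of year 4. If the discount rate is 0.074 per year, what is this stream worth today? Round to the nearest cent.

$63595.15

Value at end of year 3: C / r = $5,830.00 / 0.074 = $78,783.7838
Discount to today: PV = $78,783.7838 / (1 + 0.074)^3 = $78,783.7838 / 1.238833 = $63,595.15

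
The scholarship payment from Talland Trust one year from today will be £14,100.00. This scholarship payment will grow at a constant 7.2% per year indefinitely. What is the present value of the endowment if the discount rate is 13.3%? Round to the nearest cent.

£231147.54

Growing perpetuity: P = D₁ / (r − g) = £14,100.0000 / (0.133 − 0.072) = £231,147.54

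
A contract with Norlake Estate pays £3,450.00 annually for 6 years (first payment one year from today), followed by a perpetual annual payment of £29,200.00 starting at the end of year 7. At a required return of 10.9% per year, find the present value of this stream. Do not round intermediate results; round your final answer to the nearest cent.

£158639.02

PV of 6-year annuity: £3,450.00 × [1 − (1+0.109)^−6] / 0.109 = 14637.49791
Perpetuity value at year 6: £29,200.00 / 0.109 = 267889.90826
PV of perpetuity: 267889.90826 / (1+0.109)^6 = 144001.52011
Total PV = 14637.49791 + 144001.52011 = 158639.01802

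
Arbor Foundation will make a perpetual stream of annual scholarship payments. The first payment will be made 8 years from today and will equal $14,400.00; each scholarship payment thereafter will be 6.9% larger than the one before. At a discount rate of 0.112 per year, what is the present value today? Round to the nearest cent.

$159279.74

Value at end of year 7: C₁ / (r − g) = $14,400.00 / (0.112 − 0.069) = $334,883.7209
Discount to today: PV = $334,883.7209 / (1 + 0.112)^7 = $334,883.7209 / 2.102488 = $159,279.74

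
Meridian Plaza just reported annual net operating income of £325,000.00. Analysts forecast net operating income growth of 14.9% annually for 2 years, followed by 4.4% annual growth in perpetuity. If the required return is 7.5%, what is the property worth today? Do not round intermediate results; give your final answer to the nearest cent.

D_1 = 373425.00000
D_2 = 429065.32500
Terminal value at year 2: TV = D_2×(1+g_2)/(r−g_2) = 447944.19930/0.031 = 14449812.88065
P_0 = D_1/(1+r)^1 + D_2/(1+r)^2 + TV/(1+r)^2
    = 347372.09302 + 371284.21850 + 12503894.32614 = 13222550.63766

£13222550.64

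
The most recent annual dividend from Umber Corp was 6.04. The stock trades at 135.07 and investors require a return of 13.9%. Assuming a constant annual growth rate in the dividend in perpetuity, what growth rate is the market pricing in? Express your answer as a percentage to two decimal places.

9.02%

P = D₀(1+g)/(r−g) ⇒ P(r−g) = D₀(1+g) ⇒ g(P+D₀) = P·r − D₀
g = (P·r − D₀)/(P + D₀) = (135.07×0.139 − 6.04) / (135.07 + 6.04) = 0.090247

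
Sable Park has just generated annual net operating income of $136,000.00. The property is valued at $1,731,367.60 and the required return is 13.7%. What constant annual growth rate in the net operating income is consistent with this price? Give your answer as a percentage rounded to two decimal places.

5.42%

P = D₀(1+g)/(r−g) ⇒ P(r−g) = D₀(1+g) ⇒ g(P+D₀) = P·r − D₀
g = (P·r − D₀)/(P + D₀) = ($1,731,367.60×0.137 − $136,000.00) / ($1,731,367.60 + $136,000.00) = 0.054193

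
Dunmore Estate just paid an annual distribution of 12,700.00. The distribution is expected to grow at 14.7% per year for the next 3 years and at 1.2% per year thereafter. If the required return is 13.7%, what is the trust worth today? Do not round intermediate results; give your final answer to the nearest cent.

D_1 = 14566.90000
D_2 = 16708.23430
D_3 = 19164.34474
Terminal value at year 3: TV = D_3×(1+g_2)/(r−g_2) = 19394.31688/0.125 = 155154.53503
P_0 = D_1/(1+r)^1 + D_2/(1+r)^2 + D_3/(1+r)^3 + TV/(1+r)^3
    = 12811.69745 + 12924.37729 + 13038.04815 + 105556.03783 = 144330.16071

144330.16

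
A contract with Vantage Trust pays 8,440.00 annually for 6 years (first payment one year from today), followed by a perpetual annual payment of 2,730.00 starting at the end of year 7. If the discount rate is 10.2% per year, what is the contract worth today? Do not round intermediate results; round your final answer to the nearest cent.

PV of 6-year annuity: 8,440.00 × [1 − (1+0.102)^−6] / 0.102 = 36543.95634
Perpetuity value at year 6: 2,730.00 / 0.102 = 26764.70588
PV of perpetuity: 26764.70588 / (1+0.102)^6 = 14944.20816
Total PV = 36543.95634 + 14944.20816 = 51488.16450

51488.16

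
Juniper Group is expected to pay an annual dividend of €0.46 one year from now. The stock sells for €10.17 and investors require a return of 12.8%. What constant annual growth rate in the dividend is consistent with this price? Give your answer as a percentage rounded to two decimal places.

8.28%

P = D₁/(r−g) ⇒ g = r − D₁/P = 0.128 − €0.46/€10.17 = 0.082769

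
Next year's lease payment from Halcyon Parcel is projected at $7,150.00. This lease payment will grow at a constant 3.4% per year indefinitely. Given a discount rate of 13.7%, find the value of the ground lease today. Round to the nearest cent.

$69417.48

Growing perpetuity: P = D₁ / (r − g) = $7,150.0000 / (0.137 − 0.034) = $69,417.48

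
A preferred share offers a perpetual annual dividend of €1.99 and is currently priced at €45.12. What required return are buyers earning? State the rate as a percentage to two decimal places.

P = C/r ⇒ r = C/P = €1.99/€45.12 = 0.044105

4.41%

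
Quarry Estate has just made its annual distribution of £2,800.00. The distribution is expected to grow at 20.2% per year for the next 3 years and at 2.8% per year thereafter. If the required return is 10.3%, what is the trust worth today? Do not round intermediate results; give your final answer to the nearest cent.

£59668.15

D_1 = 3365.60000
D_2 = 4045.45120
D_3 = 4862.63234
Terminal value at year 3: TV = D_3×(1+g_2)/(r−g_2) = 4998.78605/0.075 = 66650.48064
P_0 = D_1/(1+r)^1 + D_2/(1+r)^2 + D_3/(1+r)^3 + TV/(1+r)^3
    = 3051.31460 + 3325.18599 + 3623.63877 + 49668.00867 = 59668.14802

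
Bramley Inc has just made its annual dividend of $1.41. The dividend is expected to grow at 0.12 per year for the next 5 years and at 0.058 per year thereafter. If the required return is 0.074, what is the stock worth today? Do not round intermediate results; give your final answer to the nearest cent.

$123.00

D_1 = 1.57920
D_2 = 1.76870
D_3 = 1.98095
D_4 = 2.21866
D_5 = 2.48490
Terminal value at year 5: TV = D_5×(1+g_2)/(r−g_2) = 2.62903/0.016 = 164.31413
P_0 = D_1/(1+r)^1 + D_2/(1+r)^2 + D_3/(1+r)^3 + D_4/(1+r)^4 + D_5/(1+r)^5 + TV/(1+r)^5
    = 1.47039 + 1.53337 + 1.59904 + 1.66753 + 1.73895 + 114.98826 = 122.99755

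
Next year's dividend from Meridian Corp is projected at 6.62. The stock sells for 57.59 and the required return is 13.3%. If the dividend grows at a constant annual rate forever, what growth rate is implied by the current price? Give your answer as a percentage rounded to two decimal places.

P = D₁/(r−g) ⇒ g = r − D₁/P = 0.133 − 6.62/57.59 = 0.018049

1.80%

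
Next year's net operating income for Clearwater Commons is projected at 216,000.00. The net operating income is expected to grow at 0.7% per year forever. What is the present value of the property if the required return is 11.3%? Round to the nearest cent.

Growing perpetuity: P = D₁ / (r − g) = 216,000.0000 / (0.113 − 0.007) = 2,037,735.85

2037735.85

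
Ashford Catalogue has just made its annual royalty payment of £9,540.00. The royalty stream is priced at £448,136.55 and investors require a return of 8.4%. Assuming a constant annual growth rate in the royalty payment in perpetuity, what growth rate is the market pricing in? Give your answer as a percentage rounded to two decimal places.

6.14%

P = D₀(1+g)/(r−g) ⇒ P(r−g) = D₀(1+g) ⇒ g(P+D₀) = P·r − D₀
g = (P·r − D₀)/(P + D₀) = (£448,136.55×0.084 − £9,540.00) / (£448,136.55 + £9,540.00) = 0.061405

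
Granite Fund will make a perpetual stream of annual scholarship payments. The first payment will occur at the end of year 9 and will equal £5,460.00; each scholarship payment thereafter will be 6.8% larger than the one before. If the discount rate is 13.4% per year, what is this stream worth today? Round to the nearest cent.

£30251.32

Value at end of year 8: C₁ / (r − g) = £5,460.00 / (0.134 − 0.068) = £82,727.2727
Discount to today: PV = £82,727.2727 / (1 + 0.134)^8 = £82,727.2727 / 2.734667 = £30,251.32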